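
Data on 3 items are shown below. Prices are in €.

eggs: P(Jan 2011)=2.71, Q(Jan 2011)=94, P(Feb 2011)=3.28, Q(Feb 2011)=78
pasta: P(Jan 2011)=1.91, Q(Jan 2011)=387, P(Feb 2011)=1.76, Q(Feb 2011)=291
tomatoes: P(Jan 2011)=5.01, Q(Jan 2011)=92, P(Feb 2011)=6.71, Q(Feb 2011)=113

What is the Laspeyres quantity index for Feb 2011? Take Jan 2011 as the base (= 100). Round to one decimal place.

Laspeyres quantity index uses base-period prices as weights.
ΣP(Jan 2011)·Q(Feb 2011) = 2.71×78 + 1.91×291 + 5.01×113 = 211.38 + 555.81 + 566.13 = 1333.32
ΣP(Jan 2011)·Q(Jan 2011) = 2.71×94 + 1.91×387 + 5.01×92 = 254.74 + 739.17 + 460.92 = 1454.83
Index = 1333.32 / 1454.83 × 100 = 91.6478

91.6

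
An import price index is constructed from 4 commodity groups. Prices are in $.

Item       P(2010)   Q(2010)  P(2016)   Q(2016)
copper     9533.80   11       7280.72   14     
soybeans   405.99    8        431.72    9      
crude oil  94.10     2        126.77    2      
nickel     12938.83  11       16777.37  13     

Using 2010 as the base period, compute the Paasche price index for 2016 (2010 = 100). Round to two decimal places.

Paasche price index uses current-period quantities as weights.
ΣP(2016)·Q(2016) = 7280.72×14 + 431.72×9 + 126.77×2 + 16777.37×13 = 101930.08 + 3885.48 + 253.54 + 218105.81 = 324174.91
ΣP(2010)·Q(2016) = 9533.80×14 + 405.99×9 + 94.10×2 + 12938.83×13 = 133473.2 + 3653.91 + 188.2 + 168204.79 = 305520.1
Index = 324174.91 / 305520.1 × 100 = 106.1059

106.11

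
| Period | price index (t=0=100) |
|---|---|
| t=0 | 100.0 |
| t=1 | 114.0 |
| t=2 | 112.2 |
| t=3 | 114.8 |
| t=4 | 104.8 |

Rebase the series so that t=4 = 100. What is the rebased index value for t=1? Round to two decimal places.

108.78

Rebased(t=1) = 114.0 / 104.8 × 100 = 108.7786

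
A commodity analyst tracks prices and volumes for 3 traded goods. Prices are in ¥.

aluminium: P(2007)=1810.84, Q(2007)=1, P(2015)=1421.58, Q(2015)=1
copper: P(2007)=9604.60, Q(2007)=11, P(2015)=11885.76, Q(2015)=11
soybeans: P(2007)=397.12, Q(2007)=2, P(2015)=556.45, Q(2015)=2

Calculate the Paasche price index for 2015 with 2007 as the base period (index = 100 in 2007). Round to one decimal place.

123.1

Paasche price index uses current-period quantities as weights.
ΣP(2015)·Q(2015) = 1421.58×1 + 11885.76×11 + 556.45×2 = 1421.58 + 130743.36 + 1112.9 = 133277.84
ΣP(2007)·Q(2015) = 1810.84×1 + 9604.60×11 + 397.12×2 = 1810.84 + 105650.6 + 794.24 = 108255.68
Index = 133277.84 / 108255.68 × 100 = 123.1139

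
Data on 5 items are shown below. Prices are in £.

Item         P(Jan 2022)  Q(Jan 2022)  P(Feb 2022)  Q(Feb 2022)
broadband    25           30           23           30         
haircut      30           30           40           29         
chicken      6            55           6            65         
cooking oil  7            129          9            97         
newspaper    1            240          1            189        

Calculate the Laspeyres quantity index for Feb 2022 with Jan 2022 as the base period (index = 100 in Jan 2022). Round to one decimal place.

Laspeyres quantity index uses base-period prices as weights.
ΣP(Jan 2022)·Q(Feb 2022) = 25×30 + 30×29 + 6×65 + 7×97 + 1×189 = 750 + 870 + 390 + 679 + 189 = 2878
ΣP(Jan 2022)·Q(Jan 2022) = 25×30 + 30×30 + 6×55 + 7×129 + 1×240 = 750 + 900 + 330 + 903 + 240 = 3123
Index = 2878 / 3123 × 100 = 92.1550

92.2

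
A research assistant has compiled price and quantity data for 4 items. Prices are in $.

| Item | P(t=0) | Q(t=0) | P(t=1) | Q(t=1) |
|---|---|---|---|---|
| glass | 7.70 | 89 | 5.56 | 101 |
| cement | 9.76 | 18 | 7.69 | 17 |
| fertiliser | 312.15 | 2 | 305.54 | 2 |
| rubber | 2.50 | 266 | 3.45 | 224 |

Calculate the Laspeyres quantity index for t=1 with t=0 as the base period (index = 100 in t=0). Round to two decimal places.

98.96

Laspeyres quantity index uses base-period prices as weights.
ΣP(t=0)·Q(t=1) = 7.70×101 + 9.76×17 + 312.15×2 + 2.50×224 = 777.7 + 165.92 + 624.3 + 560 = 2127.92
ΣP(t=0)·Q(t=0) = 7.70×89 + 9.76×18 + 312.15×2 + 2.50×266 = 685.3 + 175.68 + 624.3 + 665 = 2150.28
Index = 2127.92 / 2150.28 × 100 = 98.9601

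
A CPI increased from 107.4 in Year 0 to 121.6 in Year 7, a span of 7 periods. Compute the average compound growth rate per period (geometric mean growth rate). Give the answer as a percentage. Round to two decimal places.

1.79%

Growth factor = (121.6/107.4)^(1/7) = (1.132216)^(1/7) = 1.017898
Growth rate = 1.017898 − 1 = 0.017898 = 1.7898%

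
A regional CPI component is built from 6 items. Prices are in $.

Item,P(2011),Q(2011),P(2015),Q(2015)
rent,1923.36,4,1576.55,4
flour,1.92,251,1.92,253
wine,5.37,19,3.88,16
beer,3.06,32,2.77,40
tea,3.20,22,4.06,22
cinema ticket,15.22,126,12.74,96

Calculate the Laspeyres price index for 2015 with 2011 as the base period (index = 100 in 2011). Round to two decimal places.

83.42

Laspeyres price index uses base-period quantities as weights.
ΣP(2015)·Q(2011) = 1576.55×4 + 1.92×251 + 3.88×19 + 2.77×32 + 4.06×22 + 12.74×126 = 6306.2 + 481.92 + 73.72 + 88.64 + 89.32 + 1605.24 = 8645.04
ΣP(2011)·Q(2011) = 1923.36×4 + 1.92×251 + 5.37×19 + 3.06×32 + 3.20×22 + 15.22×126 = 7693.44 + 481.92 + 102.03 + 97.92 + 70.4 + 1917.72 = 10363.43
Index = 8645.04 / 10363.43 × 100 = 83.4187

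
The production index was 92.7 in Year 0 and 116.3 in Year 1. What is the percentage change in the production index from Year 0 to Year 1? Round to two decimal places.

25.46%

Change = (116.3 − 92.7) / 92.7 × 100
       = 23.6 / 92.7 × 100 = 25.4585%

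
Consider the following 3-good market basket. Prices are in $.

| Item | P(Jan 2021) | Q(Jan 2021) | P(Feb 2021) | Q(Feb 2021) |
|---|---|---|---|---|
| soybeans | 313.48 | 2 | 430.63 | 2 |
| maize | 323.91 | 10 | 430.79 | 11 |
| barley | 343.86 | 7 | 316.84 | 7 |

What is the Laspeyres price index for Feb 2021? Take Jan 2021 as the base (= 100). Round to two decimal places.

117.76

Laspeyres price index uses base-period quantities as weights.
ΣP(Feb 2021)·Q(Jan 2021) = 430.63×2 + 430.79×10 + 316.84×7 = 861.26 + 4307.9 + 2217.88 = 7387.04
ΣP(Jan 2021)·Q(Jan 2021) = 313.48×2 + 323.91×10 + 343.86×7 = 626.96 + 3239.1 + 2407.02 = 6273.08
Index = 7387.04 / 6273.08 × 100 = 117.7578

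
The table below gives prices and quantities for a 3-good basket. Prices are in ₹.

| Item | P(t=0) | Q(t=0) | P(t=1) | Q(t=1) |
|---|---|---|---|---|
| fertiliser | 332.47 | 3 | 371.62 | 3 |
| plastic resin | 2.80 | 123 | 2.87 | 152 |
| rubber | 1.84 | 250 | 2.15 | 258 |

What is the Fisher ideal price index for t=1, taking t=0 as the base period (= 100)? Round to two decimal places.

Laspeyres component (base-period weights):
ΣP(t=1)Q(t=0) = 371.62×3 + 2.87×123 + 2.15×250 = 1114.86 + 353.01 + 537.5 = 2005.37
ΣP(t=0)Q(t=0) = 332.47×3 + 2.80×123 + 1.84×250 = 997.41 + 344.4 + 460 = 1801.81
L = 2005.37 / 1801.81 × 100 = 111.2975
Paasche component (current-period weights):
ΣP(t=1)Q(t=1) = 371.62×3 + 2.87×152 + 2.15×258 = 1114.86 + 436.24 + 554.7 = 2105.8
ΣP(t=0)Q(t=1) = 332.47×3 + 2.80×152 + 1.84×258 = 997.41 + 425.6 + 474.72 = 1897.73
P = 2105.8 / 1897.73 × 100 = 110.9642
Fisher = √(L × P) = √(111.2975 × 110.9642) = 111.1307

111.13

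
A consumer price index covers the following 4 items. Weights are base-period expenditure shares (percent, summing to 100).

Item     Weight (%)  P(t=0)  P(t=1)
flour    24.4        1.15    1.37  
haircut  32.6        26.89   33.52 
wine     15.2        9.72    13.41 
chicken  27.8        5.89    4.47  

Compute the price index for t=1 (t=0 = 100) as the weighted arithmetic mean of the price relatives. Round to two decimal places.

111.77

flour: 24.4 × (1.37/1.15) = 24.4 × 1.191304 = 29.0678
haircut: 32.6 × (33.52/26.89) = 32.6 × 1.246560 = 40.6379
wine: 15.2 × (13.41/9.72) = 15.2 × 1.379630 = 20.9704
chicken: 27.8 × (4.47/5.89) = 27.8 × 0.758913 = 21.0978
Index = Σ wᵢ·(p₁ᵢ/p₀ᵢ) = 29.0678 + 40.6379 + 20.9704 + 21.0978 = 111.7738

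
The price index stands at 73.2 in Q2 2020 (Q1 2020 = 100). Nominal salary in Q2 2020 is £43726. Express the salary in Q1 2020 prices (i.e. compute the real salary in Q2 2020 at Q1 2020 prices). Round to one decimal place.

Real = Nominal ÷ (Index/100) = 43726 ÷ (73.2/100)
     = 43726 ÷ 0.732 = 59734.9727

59735.0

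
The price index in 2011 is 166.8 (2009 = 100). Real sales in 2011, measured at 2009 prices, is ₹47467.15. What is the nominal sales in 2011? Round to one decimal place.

Nominal = Real × (Index/100) = 47467.15 × (166.8/100)
        = 47467.15 × 1.668 = 79175.2062

79175.2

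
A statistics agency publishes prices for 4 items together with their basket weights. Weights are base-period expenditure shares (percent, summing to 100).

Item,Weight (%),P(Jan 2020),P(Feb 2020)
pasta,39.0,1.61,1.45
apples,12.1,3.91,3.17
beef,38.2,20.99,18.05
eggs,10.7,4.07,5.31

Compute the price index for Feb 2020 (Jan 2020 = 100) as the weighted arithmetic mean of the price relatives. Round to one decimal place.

91.7

pasta: 39.0 × (1.45/1.61) = 39.0 × 0.900621 = 35.1242
apples: 12.1 × (3.17/3.91) = 12.1 × 0.810742 = 9.8100
beef: 38.2 × (18.05/20.99) = 38.2 × 0.859933 = 32.8495
eggs: 10.7 × (5.31/4.07) = 10.7 × 1.304668 = 13.9600
Index = Σ wᵢ·(p₁ᵢ/p₀ᵢ) = 35.1242 + 9.8100 + 32.8495 + 13.9600 = 91.7436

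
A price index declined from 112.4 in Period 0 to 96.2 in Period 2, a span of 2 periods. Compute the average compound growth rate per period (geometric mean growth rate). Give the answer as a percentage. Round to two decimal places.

Growth factor = (96.2/112.4)^(1/2) = (0.855872)^(1/2) = 0.925133
Growth rate = 0.925133 − 1 = -0.074867 = -7.4867%

-7.49%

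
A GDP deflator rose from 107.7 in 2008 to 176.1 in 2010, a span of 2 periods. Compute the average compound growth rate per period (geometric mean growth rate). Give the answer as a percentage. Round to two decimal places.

27.87%

Growth factor = (176.1/107.7)^(1/2) = (1.635097)^(1/2) = 1.278709
Growth rate = 1.278709 − 1 = 0.278709 = 27.8709%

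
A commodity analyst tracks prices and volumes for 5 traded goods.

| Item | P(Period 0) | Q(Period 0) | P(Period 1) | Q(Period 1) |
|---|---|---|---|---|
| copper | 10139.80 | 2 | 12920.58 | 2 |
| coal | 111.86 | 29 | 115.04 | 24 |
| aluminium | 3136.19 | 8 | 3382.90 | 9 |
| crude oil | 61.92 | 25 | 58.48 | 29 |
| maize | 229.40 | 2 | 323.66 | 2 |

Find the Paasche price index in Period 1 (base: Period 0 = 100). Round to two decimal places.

114.87

Paasche price index uses current-period quantities as weights.
ΣP(Period 1)·Q(Period 1) = 12920.58×2 + 115.04×24 + 3382.90×9 + 58.48×29 + 323.66×2 = 25841.16 + 2760.96 + 30446.1 + 1695.92 + 647.32 = 61391.46
ΣP(Period 0)·Q(Period 1) = 10139.80×2 + 111.86×24 + 3136.19×9 + 61.92×29 + 229.40×2 = 20279.6 + 2684.64 + 28225.71 + 1795.68 + 458.8 = 53444.43
Index = 61391.46 / 53444.43 × 100 = 114.8697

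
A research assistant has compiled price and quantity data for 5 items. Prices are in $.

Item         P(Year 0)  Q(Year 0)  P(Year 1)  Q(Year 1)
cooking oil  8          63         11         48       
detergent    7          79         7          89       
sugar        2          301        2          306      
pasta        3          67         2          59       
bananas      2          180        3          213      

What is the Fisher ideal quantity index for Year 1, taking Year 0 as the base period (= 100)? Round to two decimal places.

Laspeyres component (base-period weights):
ΣP(Year 0)Q(Year 1) = 8×48 + 7×89 + 2×306 + 3×59 + 2×213 = 384 + 623 + 612 + 177 + 426 = 2222
ΣP(Year 0)Q(Year 0) = 8×63 + 7×79 + 2×301 + 3×67 + 2×180 = 504 + 553 + 602 + 201 + 360 = 2220
L = 2222 / 2220 × 100 = 100.0901
Paasche component (current-period weights):
ΣP(Year 1)Q(Year 1) = 11×48 + 7×89 + 2×306 + 2×59 + 3×213 = 528 + 623 + 612 + 118 + 639 = 2520
ΣP(Year 1)Q(Year 0) = 11×63 + 7×79 + 2×301 + 2×67 + 3×180 = 693 + 553 + 602 + 134 + 540 = 2522
P = 2520 / 2522 × 100 = 99.9207
Fisher = √(L × P) = √(100.0901 × 99.9207) = 100.0054

100.01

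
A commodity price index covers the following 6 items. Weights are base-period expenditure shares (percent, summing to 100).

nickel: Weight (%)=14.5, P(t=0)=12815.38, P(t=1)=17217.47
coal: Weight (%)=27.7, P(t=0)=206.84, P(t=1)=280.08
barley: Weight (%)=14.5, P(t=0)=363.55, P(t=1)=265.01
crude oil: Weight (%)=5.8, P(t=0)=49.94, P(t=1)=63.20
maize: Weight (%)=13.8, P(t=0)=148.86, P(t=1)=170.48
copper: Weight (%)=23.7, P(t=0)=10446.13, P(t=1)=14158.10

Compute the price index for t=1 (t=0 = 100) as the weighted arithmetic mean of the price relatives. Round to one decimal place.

122.8

nickel: 14.5 × (17217.47/12815.38) = 14.5 × 1.343501 = 19.4808
coal: 27.7 × (280.08/206.84) = 27.7 × 1.354090 = 37.5083
barley: 14.5 × (265.01/363.55) = 14.5 × 0.728951 = 10.5698
crude oil: 5.8 × (63.20/49.94) = 5.8 × 1.265519 = 7.3400
maize: 13.8 × (170.48/148.86) = 13.8 × 1.145237 = 15.8043
copper: 23.7 × (14158.10/10446.13) = 23.7 × 1.355344 = 32.1217
Index = Σ wᵢ·(p₁ᵢ/p₀ᵢ) = 19.4808 + 37.5083 + 10.5698 + 7.3400 + 15.8043 + 32.1217 = 122.8248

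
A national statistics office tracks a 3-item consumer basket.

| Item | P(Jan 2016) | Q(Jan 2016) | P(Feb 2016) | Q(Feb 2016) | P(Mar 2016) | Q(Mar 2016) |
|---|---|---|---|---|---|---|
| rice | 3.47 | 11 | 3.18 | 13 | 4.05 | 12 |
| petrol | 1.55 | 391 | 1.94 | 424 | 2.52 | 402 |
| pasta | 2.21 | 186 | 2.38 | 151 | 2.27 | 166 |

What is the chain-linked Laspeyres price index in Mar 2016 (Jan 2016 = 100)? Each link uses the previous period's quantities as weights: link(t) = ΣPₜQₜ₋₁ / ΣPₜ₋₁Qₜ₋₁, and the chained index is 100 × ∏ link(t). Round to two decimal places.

Link Jan 2016→Feb 2016:
ΣP(Feb 2016)Q(Jan 2016) = 3.18×11 + 1.94×391 + 2.38×186 = 34.98 + 758.54 + 442.68 = 1236.2
ΣP(Jan 2016)Q(Jan 2016) = 3.47×11 + 1.55×391 + 2.21×186 = 38.17 + 606.05 + 411.06 = 1055.28
link = 1236.2/1055.28 = 1.171443
Link Feb 2016→Mar 2016:
ΣP(Mar 2016)Q(Feb 2016) = 4.05×13 + 2.52×424 + 2.27×151 = 52.65 + 1068.48 + 342.77 = 1463.9
ΣP(Feb 2016)Q(Feb 2016) = 3.18×13 + 1.94×424 + 2.38×151 = 41.34 + 822.56 + 359.38 = 1223.28
link = 1463.9/1223.28 = 1.196701
Chained index = 100 × 1.171443 × 1.196701 = 140.1866

140.19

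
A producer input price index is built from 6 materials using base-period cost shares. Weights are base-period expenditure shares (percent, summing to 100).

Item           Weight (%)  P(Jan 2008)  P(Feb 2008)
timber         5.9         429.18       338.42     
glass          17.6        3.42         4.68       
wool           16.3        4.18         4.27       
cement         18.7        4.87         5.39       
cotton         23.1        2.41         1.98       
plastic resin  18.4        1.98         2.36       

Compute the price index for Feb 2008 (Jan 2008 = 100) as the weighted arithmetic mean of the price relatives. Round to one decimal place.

107.0

timber: 5.9 × (338.42/429.18) = 5.9 × 0.788527 = 4.6523
glass: 17.6 × (4.68/3.42) = 17.6 × 1.368421 = 24.0842
wool: 16.3 × (4.27/4.18) = 16.3 × 1.021531 = 16.6510
cement: 18.7 × (5.39/4.87) = 18.7 × 1.106776 = 20.6967
cotton: 23.1 × (1.98/2.41) = 23.1 × 0.821577 = 18.9784
plastic resin: 18.4 × (2.36/1.98) = 18.4 × 1.191919 = 21.9313
Index = Σ wᵢ·(p₁ᵢ/p₀ᵢ) = 4.6523 + 24.0842 + 16.6510 + 20.6967 + 18.9784 + 21.9313 = 106.9939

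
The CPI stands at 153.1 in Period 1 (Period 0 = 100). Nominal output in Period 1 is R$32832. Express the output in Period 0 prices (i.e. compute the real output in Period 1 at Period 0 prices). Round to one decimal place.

21444.8

Real = Nominal ÷ (Index/100) = 32832 ÷ (153.1/100)
     = 32832 ÷ 1.531 = 21444.8073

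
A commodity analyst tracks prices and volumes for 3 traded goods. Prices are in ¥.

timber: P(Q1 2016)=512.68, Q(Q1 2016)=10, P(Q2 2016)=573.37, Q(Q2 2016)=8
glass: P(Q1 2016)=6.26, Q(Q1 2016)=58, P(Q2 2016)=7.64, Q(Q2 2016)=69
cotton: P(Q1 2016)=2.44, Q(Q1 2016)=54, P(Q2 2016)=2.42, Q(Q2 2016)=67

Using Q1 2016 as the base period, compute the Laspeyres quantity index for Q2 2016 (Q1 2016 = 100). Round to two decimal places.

83.55

Laspeyres quantity index uses base-period prices as weights.
ΣP(Q1 2016)·Q(Q2 2016) = 512.68×8 + 6.26×69 + 2.44×67 = 4101.44 + 431.94 + 163.48 = 4696.86
ΣP(Q1 2016)·Q(Q1 2016) = 512.68×10 + 6.26×58 + 2.44×54 = 5126.8 + 363.08 + 131.76 = 5621.64
Index = 4696.86 / 5621.64 × 100 = 83.5496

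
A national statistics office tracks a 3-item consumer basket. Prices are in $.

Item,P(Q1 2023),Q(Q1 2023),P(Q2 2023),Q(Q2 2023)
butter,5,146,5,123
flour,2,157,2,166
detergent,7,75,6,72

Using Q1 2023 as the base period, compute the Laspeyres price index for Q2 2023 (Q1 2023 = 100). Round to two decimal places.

95.22

Laspeyres price index uses base-period quantities as weights.
ΣP(Q2 2023)·Q(Q1 2023) = 5×146 + 2×157 + 6×75 = 730 + 314 + 450 = 1494
ΣP(Q1 2023)·Q(Q1 2023) = 5×146 + 2×157 + 7×75 = 730 + 314 + 525 = 1569
Index = 1494 / 1569 × 100 = 95.2199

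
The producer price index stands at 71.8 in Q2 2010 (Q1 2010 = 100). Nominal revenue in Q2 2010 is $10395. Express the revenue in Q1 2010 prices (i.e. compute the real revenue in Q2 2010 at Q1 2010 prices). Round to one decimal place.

14477.7

Real = Nominal ÷ (Index/100) = 10395 ÷ (71.8/100)
     = 10395 ÷ 0.718 = 14477.7159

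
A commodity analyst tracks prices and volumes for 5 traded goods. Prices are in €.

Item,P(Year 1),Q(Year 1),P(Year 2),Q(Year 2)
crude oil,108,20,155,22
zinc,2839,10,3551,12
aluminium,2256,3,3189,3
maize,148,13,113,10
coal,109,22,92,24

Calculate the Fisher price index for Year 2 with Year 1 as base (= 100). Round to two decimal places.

124.32

Laspeyres component (base-period weights):
ΣP(Year 2)Q(Year 1) = 155×20 + 3551×10 + 3189×3 + 113×13 + 92×22 = 3100 + 35510 + 9567 + 1469 + 2024 = 51670
ΣP(Year 1)Q(Year 1) = 108×20 + 2839×10 + 2256×3 + 148×13 + 109×22 = 2160 + 28390 + 6768 + 1924 + 2398 = 41640
L = 51670 / 41640 × 100 = 124.0874
Paasche component (current-period weights):
ΣP(Year 2)Q(Year 2) = 155×22 + 3551×12 + 3189×3 + 113×10 + 92×24 = 3410 + 42612 + 9567 + 1130 + 2208 = 58927
ΣP(Year 1)Q(Year 2) = 108×22 + 2839×12 + 2256×3 + 148×10 + 109×24 = 2376 + 34068 + 6768 + 1480 + 2616 = 47308
P = 58927 / 47308 × 100 = 124.5603
Fisher = √(L × P) = √(124.0874 × 124.5603) = 124.3236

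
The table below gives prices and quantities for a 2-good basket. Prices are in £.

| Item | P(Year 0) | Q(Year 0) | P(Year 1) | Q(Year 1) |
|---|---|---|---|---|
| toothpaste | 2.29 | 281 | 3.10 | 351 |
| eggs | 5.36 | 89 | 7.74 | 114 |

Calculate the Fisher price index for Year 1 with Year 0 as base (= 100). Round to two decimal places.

Laspeyres component (base-period weights):
ΣP(Year 1)Q(Year 0) = 3.10×281 + 7.74×89 = 871.1 + 688.86 = 1559.96
ΣP(Year 0)Q(Year 0) = 2.29×281 + 5.36×89 = 643.49 + 477.04 = 1120.53
L = 1559.96 / 1120.53 × 100 = 139.2163
Paasche component (current-period weights):
ΣP(Year 1)Q(Year 1) = 3.10×351 + 7.74×114 = 1088.1 + 882.36 = 1970.46
ΣP(Year 0)Q(Year 1) = 2.29×351 + 5.36×114 = 803.79 + 611.04 = 1414.83
P = 1970.46 / 1414.83 × 100 = 139.2719
Fisher = √(L × P) = √(139.2163 × 139.2719) = 139.2441

139.24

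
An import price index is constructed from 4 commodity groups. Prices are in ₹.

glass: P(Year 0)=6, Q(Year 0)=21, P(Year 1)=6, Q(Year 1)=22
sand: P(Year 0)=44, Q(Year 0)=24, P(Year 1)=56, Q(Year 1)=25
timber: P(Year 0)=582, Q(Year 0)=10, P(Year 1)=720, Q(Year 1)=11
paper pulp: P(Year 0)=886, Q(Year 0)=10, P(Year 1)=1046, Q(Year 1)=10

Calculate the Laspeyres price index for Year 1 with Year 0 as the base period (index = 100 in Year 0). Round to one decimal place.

Laspeyres price index uses base-period quantities as weights.
ΣP(Year 1)·Q(Year 0) = 6×21 + 56×24 + 720×10 + 1046×10 = 126 + 1344 + 7200 + 10460 = 19130
ΣP(Year 0)·Q(Year 0) = 6×21 + 44×24 + 582×10 + 886×10 = 126 + 1056 + 5820 + 8860 = 15862
Index = 19130 / 15862 × 100 = 120.6027

120.6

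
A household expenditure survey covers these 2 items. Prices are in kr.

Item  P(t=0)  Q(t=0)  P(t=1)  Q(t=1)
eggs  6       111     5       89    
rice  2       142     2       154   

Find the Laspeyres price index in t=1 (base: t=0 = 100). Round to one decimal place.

88.3

Laspeyres price index uses base-period quantities as weights.
ΣP(t=1)·Q(t=0) = 5×111 + 2×142 = 555 + 284 = 839
ΣP(t=0)·Q(t=0) = 6×111 + 2×142 = 666 + 284 = 950
Index = 839 / 950 × 100 = 88.3158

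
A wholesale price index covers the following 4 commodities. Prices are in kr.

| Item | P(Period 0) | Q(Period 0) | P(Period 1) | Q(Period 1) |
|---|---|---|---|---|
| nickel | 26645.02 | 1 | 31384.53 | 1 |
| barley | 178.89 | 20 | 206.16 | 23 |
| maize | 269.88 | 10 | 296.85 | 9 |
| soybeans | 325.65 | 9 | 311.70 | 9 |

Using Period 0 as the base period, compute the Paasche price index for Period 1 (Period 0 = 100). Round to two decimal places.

Paasche price index uses current-period quantities as weights.
ΣP(Period 1)·Q(Period 1) = 31384.53×1 + 206.16×23 + 296.85×9 + 311.70×9 = 31384.53 + 4741.68 + 2671.65 + 2805.3 = 41603.16
ΣP(Period 0)·Q(Period 1) = 26645.02×1 + 178.89×23 + 269.88×9 + 325.65×9 = 26645.02 + 4114.47 + 2428.92 + 2930.85 = 36119.26
Index = 41603.16 / 36119.26 × 100 = 115.1828

115.18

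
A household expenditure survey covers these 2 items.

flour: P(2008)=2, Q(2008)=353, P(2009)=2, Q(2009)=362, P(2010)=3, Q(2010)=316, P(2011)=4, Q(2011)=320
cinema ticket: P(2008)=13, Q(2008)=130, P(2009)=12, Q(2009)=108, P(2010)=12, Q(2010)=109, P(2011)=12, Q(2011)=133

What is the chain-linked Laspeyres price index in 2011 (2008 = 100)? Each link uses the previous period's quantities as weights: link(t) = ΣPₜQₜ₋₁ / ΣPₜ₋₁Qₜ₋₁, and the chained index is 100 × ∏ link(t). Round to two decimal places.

Link 2008→2009:
ΣP(2009)Q(2008) = 2×353 + 12×130 = 706 + 1560 = 2266
ΣP(2008)Q(2008) = 2×353 + 13×130 = 706 + 1690 = 2396
link = 2266/2396 = 0.945743
Link 2009→2010:
ΣP(2010)Q(2009) = 3×362 + 12×108 = 1086 + 1296 = 2382
ΣP(2009)Q(2009) = 2×362 + 12×108 = 724 + 1296 = 2020
link = 2382/2020 = 1.179208
Link 2010→2011:
ΣP(2011)Q(2010) = 4×316 + 12×109 = 1264 + 1308 = 2572
ΣP(2010)Q(2010) = 3×316 + 12×109 = 948 + 1308 = 2256
link = 2572/2256 = 1.140071
Chained index = 100 × 0.945743 × 1.179208 × 1.140071 = 127.1438

127.14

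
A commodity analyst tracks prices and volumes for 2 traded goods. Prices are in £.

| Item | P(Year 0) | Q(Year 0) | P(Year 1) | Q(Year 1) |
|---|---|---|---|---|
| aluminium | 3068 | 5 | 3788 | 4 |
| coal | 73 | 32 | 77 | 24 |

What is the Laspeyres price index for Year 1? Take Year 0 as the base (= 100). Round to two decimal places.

121.09

Laspeyres price index uses base-period quantities as weights.
ΣP(Year 1)·Q(Year 0) = 3788×5 + 77×32 = 18940 + 2464 = 21404
ΣP(Year 0)·Q(Year 0) = 3068×5 + 73×32 = 15340 + 2336 = 17676
Index = 21404 / 17676 × 100 = 121.0907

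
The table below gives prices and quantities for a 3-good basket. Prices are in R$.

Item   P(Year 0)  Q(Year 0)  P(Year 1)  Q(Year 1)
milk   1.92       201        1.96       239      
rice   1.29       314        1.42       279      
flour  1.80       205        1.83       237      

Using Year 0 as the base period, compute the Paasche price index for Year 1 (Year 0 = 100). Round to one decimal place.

104.3

Paasche price index uses current-period quantities as weights.
ΣP(Year 1)·Q(Year 1) = 1.96×239 + 1.42×279 + 1.83×237 = 468.44 + 396.18 + 433.71 = 1298.33
ΣP(Year 0)·Q(Year 1) = 1.92×239 + 1.29×279 + 1.80×237 = 458.88 + 359.91 + 426.6 = 1245.39
Index = 1298.33 / 1245.39 × 100 = 104.2509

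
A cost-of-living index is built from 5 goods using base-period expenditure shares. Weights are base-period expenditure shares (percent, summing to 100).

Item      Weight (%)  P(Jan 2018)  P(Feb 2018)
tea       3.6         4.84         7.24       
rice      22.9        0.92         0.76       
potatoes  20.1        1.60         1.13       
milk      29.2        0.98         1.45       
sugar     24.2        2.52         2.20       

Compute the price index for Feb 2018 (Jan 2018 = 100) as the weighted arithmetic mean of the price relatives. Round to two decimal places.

tea: 3.6 × (7.24/4.84) = 3.6 × 1.495868 = 5.3851
rice: 22.9 × (0.76/0.92) = 22.9 × 0.826087 = 18.9174
potatoes: 20.1 × (1.13/1.60) = 20.1 × 0.706250 = 14.1956
milk: 29.2 × (1.45/0.98) = 29.2 × 1.479592 = 43.2041
sugar: 24.2 × (2.20/2.52) = 24.2 × 0.873016 = 21.1270
Index = Σ wᵢ·(p₁ᵢ/p₀ᵢ) = 5.3851 + 18.9174 + 14.1956 + 43.2041 + 21.1270 = 102.8292

102.83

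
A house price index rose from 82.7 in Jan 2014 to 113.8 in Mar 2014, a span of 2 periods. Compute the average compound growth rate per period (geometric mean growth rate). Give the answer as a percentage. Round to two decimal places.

17.31%

Growth factor = (113.8/82.7)^(1/2) = (1.376058)^(1/2) = 1.173055
Growth rate = 1.173055 − 1 = 0.173055 = 17.3055%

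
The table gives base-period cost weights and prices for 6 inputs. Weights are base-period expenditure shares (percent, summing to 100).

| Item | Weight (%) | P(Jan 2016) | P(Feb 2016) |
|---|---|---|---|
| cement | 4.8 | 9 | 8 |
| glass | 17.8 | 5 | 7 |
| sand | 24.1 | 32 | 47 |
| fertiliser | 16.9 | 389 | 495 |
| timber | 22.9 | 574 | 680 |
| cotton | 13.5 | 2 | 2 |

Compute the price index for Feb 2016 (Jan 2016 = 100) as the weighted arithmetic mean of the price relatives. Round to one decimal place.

cement: 4.8 × (8/9) = 4.8 × 0.888889 = 4.2667
glass: 17.8 × (7/5) = 17.8 × 1.400000 = 24.9200
sand: 24.1 × (47/32) = 24.1 × 1.468750 = 35.3969
fertiliser: 16.9 × (495/389) = 16.9 × 1.272494 = 21.5051
timber: 22.9 × (680/574) = 22.9 × 1.184669 = 27.1289
cotton: 13.5 × (2/2) = 13.5 × 1.000000 = 13.5000
Index = Σ wᵢ·(p₁ᵢ/p₀ᵢ) = 4.2667 + 24.9200 + 35.3969 + 21.5051 + 27.1289 + 13.5000 = 126.7176

126.7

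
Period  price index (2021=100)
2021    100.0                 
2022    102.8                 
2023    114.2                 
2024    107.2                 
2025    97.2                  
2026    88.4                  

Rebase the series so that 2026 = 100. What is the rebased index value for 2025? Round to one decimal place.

110.0

Rebased(2025) = 97.2 / 88.4 × 100 = 109.9548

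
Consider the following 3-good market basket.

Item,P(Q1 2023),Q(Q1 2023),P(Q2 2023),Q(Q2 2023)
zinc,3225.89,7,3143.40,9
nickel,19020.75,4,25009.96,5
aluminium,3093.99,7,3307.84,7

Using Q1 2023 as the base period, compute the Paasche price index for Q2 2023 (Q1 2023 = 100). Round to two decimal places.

Paasche price index uses current-period quantities as weights.
ΣP(Q2 2023)·Q(Q2 2023) = 3143.40×9 + 25009.96×5 + 3307.84×7 = 28290.6 + 125049.8 + 23154.88 = 176495.28
ΣP(Q1 2023)·Q(Q2 2023) = 3225.89×9 + 19020.75×5 + 3093.99×7 = 29033.01 + 95103.75 + 21657.93 = 145794.69
Index = 176495.28 / 145794.69 × 100 = 121.0574

121.06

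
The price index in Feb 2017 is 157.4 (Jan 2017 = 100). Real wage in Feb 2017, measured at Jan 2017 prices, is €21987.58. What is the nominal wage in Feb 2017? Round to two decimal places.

Nominal = Real × (Index/100) = 21987.58 × (157.4/100)
        = 21987.58 × 1.574 = 34608.4509

34608.45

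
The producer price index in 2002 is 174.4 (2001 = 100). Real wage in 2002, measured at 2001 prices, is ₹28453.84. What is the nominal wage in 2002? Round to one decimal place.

Nominal = Real × (Index/100) = 28453.84 × (174.4/100)
        = 28453.84 × 1.744 = 49623.4970

49623.5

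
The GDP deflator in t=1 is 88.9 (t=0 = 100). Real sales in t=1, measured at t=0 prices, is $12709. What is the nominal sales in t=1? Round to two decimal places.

Nominal = Real × (Index/100) = 12709 × (88.9/100)
        = 12709 × 0.889 = 11298.3010

11298.30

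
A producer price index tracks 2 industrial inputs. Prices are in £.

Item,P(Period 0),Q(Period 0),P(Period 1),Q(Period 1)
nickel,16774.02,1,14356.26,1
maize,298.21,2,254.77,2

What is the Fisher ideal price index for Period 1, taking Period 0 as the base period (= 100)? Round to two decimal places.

85.58

Laspeyres component (base-period weights):
ΣP(Period 1)Q(Period 0) = 14356.26×1 + 254.77×2 = 14356.26 + 509.54 = 14865.8
ΣP(Period 0)Q(Period 0) = 16774.02×1 + 298.21×2 = 16774.02 + 596.42 = 17370.44
L = 14865.8 / 17370.44 × 100 = 85.5810
Paasche component (current-period weights):
ΣP(Period 1)Q(Period 1) = 14356.26×1 + 254.77×2 = 14356.26 + 509.54 = 14865.8
ΣP(Period 0)Q(Period 1) = 16774.02×1 + 298.21×2 = 16774.02 + 596.42 = 17370.44
P = 14865.8 / 17370.44 × 100 = 85.5810
Fisher = √(L × P) = √(85.5810 × 85.5810) = 85.5810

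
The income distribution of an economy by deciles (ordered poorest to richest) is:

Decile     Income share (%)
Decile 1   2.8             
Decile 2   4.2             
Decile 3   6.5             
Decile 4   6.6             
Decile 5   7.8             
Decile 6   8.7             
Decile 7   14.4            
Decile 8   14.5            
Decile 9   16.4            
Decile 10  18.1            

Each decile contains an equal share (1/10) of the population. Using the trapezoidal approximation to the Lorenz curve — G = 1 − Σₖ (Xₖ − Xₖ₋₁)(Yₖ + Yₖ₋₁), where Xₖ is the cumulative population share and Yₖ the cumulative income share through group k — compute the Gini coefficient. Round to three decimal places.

Cumulative income shares Yₖ: 0.0280, 0.0700, 0.1350, 0.2010, 0.2790, 0.3660, 0.5100, 0.6550, 0.8190, 1.0000
Σ (Xₖ−Xₖ₋₁)(Yₖ+Yₖ₋₁) = (1/10)(0.0280+0.0000) + (1/10)(0.0700+0.0280) + (1/10)(0.1350+0.0700) + (1/10)(0.2010+0.1350) + (1/10)(0.2790+0.2010) + (1/10)(0.3660+0.2790) + (1/10)(0.5100+0.3660) + (1/10)(0.6550+0.5100) + (1/10)(0.8190+0.6550) + (1/10)(1.0000+0.8190)
  = 0.0028 + 0.0098 + 0.0205 + 0.0336 + 0.0480 + 0.0645 + 0.0876 + 0.1165 + 0.1474 + 0.1819 = 0.7126
G = 1 − 0.7126 = 0.2874

0.287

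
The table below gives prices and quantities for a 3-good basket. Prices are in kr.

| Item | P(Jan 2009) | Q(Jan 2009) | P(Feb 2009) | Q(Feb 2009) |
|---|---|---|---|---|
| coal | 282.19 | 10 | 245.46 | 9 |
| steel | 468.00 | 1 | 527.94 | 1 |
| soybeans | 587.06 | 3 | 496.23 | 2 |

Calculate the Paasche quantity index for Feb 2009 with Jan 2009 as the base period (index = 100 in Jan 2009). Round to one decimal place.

Paasche quantity index uses current-period prices as weights.
ΣP(Feb 2009)·Q(Feb 2009) = 245.46×9 + 527.94×1 + 496.23×2 = 2209.14 + 527.94 + 992.46 = 3729.54
ΣP(Feb 2009)·Q(Jan 2009) = 245.46×10 + 527.94×1 + 496.23×3 = 2454.6 + 527.94 + 1488.69 = 4471.23
Index = 3729.54 / 4471.23 × 100 = 83.4119

83.4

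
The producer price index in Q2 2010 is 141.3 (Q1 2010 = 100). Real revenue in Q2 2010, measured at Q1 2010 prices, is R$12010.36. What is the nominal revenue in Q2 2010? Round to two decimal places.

Nominal = Real × (Index/100) = 12010.36 × (141.3/100)
        = 12010.36 × 1.413 = 16970.6387

16970.64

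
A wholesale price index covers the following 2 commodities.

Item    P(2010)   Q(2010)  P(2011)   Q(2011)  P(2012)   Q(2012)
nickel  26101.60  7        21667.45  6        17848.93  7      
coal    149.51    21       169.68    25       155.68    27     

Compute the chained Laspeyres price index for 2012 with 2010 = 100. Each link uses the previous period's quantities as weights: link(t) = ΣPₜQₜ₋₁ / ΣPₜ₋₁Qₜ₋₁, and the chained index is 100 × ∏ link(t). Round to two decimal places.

69.05

Link 2010→2011:
ΣP(2011)Q(2010) = 21667.45×7 + 169.68×21 = 151672.15 + 3563.28 = 155235.43
ΣP(2010)Q(2010) = 26101.60×7 + 149.51×21 = 182711.2 + 3139.71 = 185850.91
link = 155235.43/185850.91 = 0.835269
Link 2011→2012:
ΣP(2012)Q(2011) = 17848.93×6 + 155.68×25 = 107093.58 + 3892 = 110985.58
ΣP(2011)Q(2011) = 21667.45×6 + 169.68×25 = 130004.7 + 4242 = 134246.7
link = 110985.58/134246.7 = 0.826729
Chained index = 100 × 0.835269 × 0.826729 = 69.0540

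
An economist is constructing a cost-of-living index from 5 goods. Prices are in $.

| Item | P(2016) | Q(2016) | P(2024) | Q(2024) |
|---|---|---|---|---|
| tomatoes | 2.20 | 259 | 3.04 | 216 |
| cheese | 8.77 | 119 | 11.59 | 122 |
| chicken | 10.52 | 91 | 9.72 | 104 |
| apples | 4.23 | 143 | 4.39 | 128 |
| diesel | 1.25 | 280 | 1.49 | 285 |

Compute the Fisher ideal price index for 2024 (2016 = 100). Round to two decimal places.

Laspeyres component (base-period weights):
ΣP(2024)Q(2016) = 3.04×259 + 11.59×119 + 9.72×91 + 4.39×143 + 1.49×280 = 787.36 + 1379.21 + 884.52 + 627.77 + 417.2 = 4096.06
ΣP(2016)Q(2016) = 2.20×259 + 8.77×119 + 10.52×91 + 4.23×143 + 1.25×280 = 569.8 + 1043.63 + 957.32 + 604.89 + 350 = 3525.64
L = 4096.06 / 3525.64 × 100 = 116.1792
Paasche component (current-period weights):
ΣP(2024)Q(2024) = 3.04×216 + 11.59×122 + 9.72×104 + 4.39×128 + 1.49×285 = 656.64 + 1413.98 + 1010.88 + 561.92 + 424.65 = 4068.07
ΣP(2016)Q(2024) = 2.20×216 + 8.77×122 + 10.52×104 + 4.23×128 + 1.25×285 = 475.2 + 1069.94 + 1094.08 + 541.44 + 356.25 = 3536.91
P = 4068.07 / 3536.91 × 100 = 115.0176
Fisher = √(L × P) = √(116.1792 × 115.0176) = 115.5970

115.60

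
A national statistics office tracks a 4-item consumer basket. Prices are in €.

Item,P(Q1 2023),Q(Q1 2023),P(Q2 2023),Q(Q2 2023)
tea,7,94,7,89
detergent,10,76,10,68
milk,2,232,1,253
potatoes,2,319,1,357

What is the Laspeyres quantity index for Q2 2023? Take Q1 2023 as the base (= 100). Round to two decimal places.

Laspeyres quantity index uses base-period prices as weights.
ΣP(Q1 2023)·Q(Q2 2023) = 7×89 + 10×68 + 2×253 + 2×357 = 623 + 680 + 506 + 714 = 2523
ΣP(Q1 2023)·Q(Q1 2023) = 7×94 + 10×76 + 2×232 + 2×319 = 658 + 760 + 464 + 638 = 2520
Index = 2523 / 2520 × 100 = 100.1190

100.12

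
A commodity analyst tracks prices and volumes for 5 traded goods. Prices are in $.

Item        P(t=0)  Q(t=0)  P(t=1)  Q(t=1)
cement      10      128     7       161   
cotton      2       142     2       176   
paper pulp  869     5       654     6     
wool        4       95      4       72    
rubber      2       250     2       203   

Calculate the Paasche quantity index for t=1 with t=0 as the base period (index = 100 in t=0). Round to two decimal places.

Paasche quantity index uses current-period prices as weights.
ΣP(t=1)·Q(t=1) = 7×161 + 2×176 + 654×6 + 4×72 + 2×203 = 1127 + 352 + 3924 + 288 + 406 = 6097
ΣP(t=1)·Q(t=0) = 7×128 + 2×142 + 654×5 + 4×95 + 2×250 = 896 + 284 + 3270 + 380 + 500 = 5330
Index = 6097 / 5330 × 100 = 114.3902

114.39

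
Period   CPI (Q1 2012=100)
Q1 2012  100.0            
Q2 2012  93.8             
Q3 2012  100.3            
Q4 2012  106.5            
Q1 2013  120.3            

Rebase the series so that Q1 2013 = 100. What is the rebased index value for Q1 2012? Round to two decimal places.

83.13

Rebased(Q1 2012) = 100.0 / 120.3 × 100 = 83.1255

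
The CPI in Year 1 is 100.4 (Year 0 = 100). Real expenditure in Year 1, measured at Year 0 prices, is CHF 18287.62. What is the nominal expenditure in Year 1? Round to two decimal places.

18360.77

Nominal = Real × (Index/100) = 18287.62 × (100.4/100)
        = 18287.62 × 1.004 = 18360.7705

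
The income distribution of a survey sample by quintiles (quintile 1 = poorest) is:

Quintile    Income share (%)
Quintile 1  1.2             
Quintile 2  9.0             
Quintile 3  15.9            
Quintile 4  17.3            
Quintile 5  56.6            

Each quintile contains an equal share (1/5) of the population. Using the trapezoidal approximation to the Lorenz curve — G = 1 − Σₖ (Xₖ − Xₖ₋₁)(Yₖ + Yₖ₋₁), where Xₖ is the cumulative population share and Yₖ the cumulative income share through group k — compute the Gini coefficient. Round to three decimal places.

0.476

Cumulative income shares Yₖ: 0.0120, 0.1020, 0.2610, 0.4340, 1.0000
Σ (Xₖ−Xₖ₋₁)(Yₖ+Yₖ₋₁) = (1/5)(0.0120+0.0000) + (1/5)(0.1020+0.0120) + (1/5)(0.2610+0.1020) + (1/5)(0.4340+0.2610) + (1/5)(1.0000+0.4340)
  = 0.0024 + 0.0228 + 0.0726 + 0.1390 + 0.2868 = 0.5236
G = 1 − 0.5236 = 0.4764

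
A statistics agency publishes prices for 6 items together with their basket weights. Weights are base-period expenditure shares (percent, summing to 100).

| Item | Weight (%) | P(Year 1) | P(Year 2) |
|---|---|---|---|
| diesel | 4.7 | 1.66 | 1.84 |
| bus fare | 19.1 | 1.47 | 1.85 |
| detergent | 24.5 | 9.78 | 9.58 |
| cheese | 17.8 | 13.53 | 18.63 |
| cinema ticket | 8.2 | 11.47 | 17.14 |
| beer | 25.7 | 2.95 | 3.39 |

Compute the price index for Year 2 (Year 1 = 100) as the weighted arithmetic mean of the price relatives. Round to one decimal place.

diesel: 4.7 × (1.84/1.66) = 4.7 × 1.108434 = 5.2096
bus fare: 19.1 × (1.85/1.47) = 19.1 × 1.258503 = 24.0374
detergent: 24.5 × (9.58/9.78) = 24.5 × 0.979550 = 23.9990
cheese: 17.8 × (18.63/13.53) = 17.8 × 1.376940 = 24.5095
cinema ticket: 8.2 × (17.14/11.47) = 8.2 × 1.494333 = 12.2535
beer: 25.7 × (3.39/2.95) = 25.7 × 1.149153 = 29.5332
Index = Σ wᵢ·(p₁ᵢ/p₀ᵢ) = 5.2096 + 24.0374 + 23.9990 + 24.5095 + 12.2535 + 29.5332 = 119.5423

119.5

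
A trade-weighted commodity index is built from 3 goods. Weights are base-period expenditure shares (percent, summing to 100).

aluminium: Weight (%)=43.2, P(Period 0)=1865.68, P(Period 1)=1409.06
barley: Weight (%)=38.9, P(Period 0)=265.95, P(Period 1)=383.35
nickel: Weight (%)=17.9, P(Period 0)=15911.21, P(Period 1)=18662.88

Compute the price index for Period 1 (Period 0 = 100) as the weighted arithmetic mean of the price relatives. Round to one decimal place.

aluminium: 43.2 × (1409.06/1865.68) = 43.2 × 0.755253 = 32.6269
barley: 38.9 × (383.35/265.95) = 38.9 × 1.441436 = 56.0719
nickel: 17.9 × (18662.88/15911.21) = 17.9 × 1.172939 = 20.9956
Index = Σ wᵢ·(p₁ᵢ/p₀ᵢ) = 32.6269 + 56.0719 + 20.9956 = 109.6944

109.7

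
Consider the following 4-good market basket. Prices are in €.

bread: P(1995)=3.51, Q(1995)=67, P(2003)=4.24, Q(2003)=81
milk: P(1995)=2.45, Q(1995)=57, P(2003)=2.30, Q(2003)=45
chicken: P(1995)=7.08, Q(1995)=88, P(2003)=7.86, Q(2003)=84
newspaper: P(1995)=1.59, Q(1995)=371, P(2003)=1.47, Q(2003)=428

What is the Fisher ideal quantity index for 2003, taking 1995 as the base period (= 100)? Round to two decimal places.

105.13

Laspeyres component (base-period weights):
ΣP(1995)Q(2003) = 3.51×81 + 2.45×45 + 7.08×84 + 1.59×428 = 284.31 + 110.25 + 594.72 + 680.52 = 1669.8
ΣP(1995)Q(1995) = 3.51×67 + 2.45×57 + 7.08×88 + 1.59×371 = 235.17 + 139.65 + 623.04 + 589.89 = 1587.75
L = 1669.8 / 1587.75 × 100 = 105.1677
Paasche component (current-period weights):
ΣP(2003)Q(2003) = 4.24×81 + 2.30×45 + 7.86×84 + 1.47×428 = 343.44 + 103.5 + 660.24 + 629.16 = 1736.34
ΣP(2003)Q(1995) = 4.24×67 + 2.30×57 + 7.86×88 + 1.47×371 = 284.08 + 131.1 + 691.68 + 545.37 = 1652.23
P = 1736.34 / 1652.23 × 100 = 105.0907
Fisher = √(L × P) = √(105.1677 × 105.0907) = 105.1292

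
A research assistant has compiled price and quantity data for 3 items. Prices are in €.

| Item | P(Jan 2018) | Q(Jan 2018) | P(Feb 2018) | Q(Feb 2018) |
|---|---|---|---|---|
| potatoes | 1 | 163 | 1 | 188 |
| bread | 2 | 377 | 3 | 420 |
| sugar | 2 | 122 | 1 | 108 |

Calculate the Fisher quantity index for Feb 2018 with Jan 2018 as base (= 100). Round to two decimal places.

108.51

Laspeyres component (base-period weights):
ΣP(Jan 2018)Q(Feb 2018) = 1×188 + 2×420 + 2×108 = 188 + 840 + 216 = 1244
ΣP(Jan 2018)Q(Jan 2018) = 1×163 + 2×377 + 2×122 = 163 + 754 + 244 = 1161
L = 1244 / 1161 × 100 = 107.1490
Paasche component (current-period weights):
ΣP(Feb 2018)Q(Feb 2018) = 1×188 + 3×420 + 1×108 = 188 + 1260 + 108 = 1556
ΣP(Feb 2018)Q(Jan 2018) = 1×163 + 3×377 + 1×122 = 163 + 1131 + 122 = 1416
P = 1556 / 1416 × 100 = 109.8870
Fisher = √(L × P) = √(107.1490 × 109.8870) = 108.5094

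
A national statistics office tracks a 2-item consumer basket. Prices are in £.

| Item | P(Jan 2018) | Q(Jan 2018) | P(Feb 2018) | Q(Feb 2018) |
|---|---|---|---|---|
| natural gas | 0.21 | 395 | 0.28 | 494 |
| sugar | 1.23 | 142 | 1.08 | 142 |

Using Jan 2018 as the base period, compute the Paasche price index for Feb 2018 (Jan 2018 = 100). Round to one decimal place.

Paasche price index uses current-period quantities as weights.
ΣP(Feb 2018)·Q(Feb 2018) = 0.28×494 + 1.08×142 = 138.32 + 153.36 = 291.68
ΣP(Jan 2018)·Q(Feb 2018) = 0.21×494 + 1.23×142 = 103.74 + 174.66 = 278.4
Index = 291.68 / 278.4 × 100 = 104.7701

104.8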